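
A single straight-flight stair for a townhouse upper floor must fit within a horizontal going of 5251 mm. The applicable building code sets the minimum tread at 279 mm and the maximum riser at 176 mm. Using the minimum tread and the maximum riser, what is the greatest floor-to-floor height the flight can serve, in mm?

3344 mm

5251 / 279 = 18.82, so 18 treads fit.
Risers = treads + 1 = 19.
Maximum height = 19 × 176 = 3344 mm.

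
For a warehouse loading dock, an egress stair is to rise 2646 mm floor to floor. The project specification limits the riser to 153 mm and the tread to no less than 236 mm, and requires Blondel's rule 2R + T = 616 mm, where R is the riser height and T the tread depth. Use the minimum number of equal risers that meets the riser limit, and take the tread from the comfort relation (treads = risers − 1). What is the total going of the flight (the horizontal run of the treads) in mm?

⌈2646/153⌉ = 18 risers.
Riser R = 2646 / 18 = 147 mm, within the 153 mm limit.
Tread T = 616 − 2 × 147 = 322 mm (≥ 236 mm).
Going = (18 − 1) × 322 = 5474 mm.

5474 mm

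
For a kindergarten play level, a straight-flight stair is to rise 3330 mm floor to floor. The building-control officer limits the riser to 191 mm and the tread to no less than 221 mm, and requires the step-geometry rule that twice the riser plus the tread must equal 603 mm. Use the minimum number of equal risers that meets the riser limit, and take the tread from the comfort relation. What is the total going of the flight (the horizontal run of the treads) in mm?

3961 mm

⌈3330/191⌉ = 18 risers.
Riser R = 3330 / 18 = 185 mm, within the 191 mm limit.
Tread T = 603 − 2 × 185 = 233 mm (≥ 221 mm).
Going = (18 − 1) × 233 = 3961 mm.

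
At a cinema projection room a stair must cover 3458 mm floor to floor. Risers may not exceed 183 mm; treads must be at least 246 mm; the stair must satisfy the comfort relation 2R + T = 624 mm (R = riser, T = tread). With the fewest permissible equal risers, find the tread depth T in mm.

3458 / 183 = 18.896 → round up to 19 risers.
Each riser is 3458/19 = 182 mm (≤ 183 mm).
T = 624 − 2·182 = 260 mm, which satisfies the 246 mm minimum.

260 mm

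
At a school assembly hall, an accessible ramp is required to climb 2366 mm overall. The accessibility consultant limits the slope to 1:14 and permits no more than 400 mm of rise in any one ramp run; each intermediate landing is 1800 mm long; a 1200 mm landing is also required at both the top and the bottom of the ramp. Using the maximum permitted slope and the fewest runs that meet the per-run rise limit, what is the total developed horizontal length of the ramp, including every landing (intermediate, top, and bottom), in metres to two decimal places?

⌈2366/400⌉ = 6 ramp runs. That means 5 intermediate landings.
Ramp run (horizontal) at 1:14: 2366 × 14 = 33124 mm.
5 intermediate landings contribute 5 × 1800 = 9000 mm.
Top and bottom landings: 2 × 1200 = 2400 mm.
Total = 33124 + 9000 + 2400 = 44524 mm.
= 44.52 m.

44.52 m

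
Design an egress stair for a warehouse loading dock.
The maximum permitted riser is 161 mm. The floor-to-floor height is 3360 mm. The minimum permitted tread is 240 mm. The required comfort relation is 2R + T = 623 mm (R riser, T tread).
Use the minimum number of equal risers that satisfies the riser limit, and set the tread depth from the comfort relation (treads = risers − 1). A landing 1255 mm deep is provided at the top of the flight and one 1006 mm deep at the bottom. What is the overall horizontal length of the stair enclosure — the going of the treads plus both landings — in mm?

8321 mm

⌈3360/161⌉ = 21 risers.
R = 3360 ÷ 21 = 160 mm.
T = 623 − 2·160 = 303 mm, which satisfies the 240 mm minimum.
Going = (21 − 1) × 303 = 6060 mm.
Add landings: 6060 + 1255 + 1006 = 8321 mm.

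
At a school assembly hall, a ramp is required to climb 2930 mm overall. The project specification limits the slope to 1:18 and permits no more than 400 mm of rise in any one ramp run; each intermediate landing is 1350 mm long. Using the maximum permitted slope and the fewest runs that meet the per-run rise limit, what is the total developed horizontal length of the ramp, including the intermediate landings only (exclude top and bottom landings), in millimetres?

⌈2930/400⌉ = 8 ramp runs. That means 7 intermediate landings.
Ramp run (horizontal) at 1:18: 2930 × 18 = 52740 mm.
Intermediate landings: 7 × 1350 = 9450 mm.
Developed length = 52740 + 9450 = 62190 mm.

62190 mm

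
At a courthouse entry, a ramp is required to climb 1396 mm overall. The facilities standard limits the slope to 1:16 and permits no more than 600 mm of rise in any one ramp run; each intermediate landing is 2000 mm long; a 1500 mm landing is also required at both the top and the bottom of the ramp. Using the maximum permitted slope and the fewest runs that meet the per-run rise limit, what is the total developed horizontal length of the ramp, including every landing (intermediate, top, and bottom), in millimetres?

⌈1396/600⌉ = 3 ramp runs. That means 2 intermediate landings.
Horizontal run for 1396 mm of rise at 1:16 is 1396 × 16 = 22336 mm.
Intermediate landings: 2 × 2000 = 4000 mm.
Top and bottom landings: 2 × 1500 = 3000 mm.
Total = 22336 + 4000 + 3000 = 29336 mm.

29336 mm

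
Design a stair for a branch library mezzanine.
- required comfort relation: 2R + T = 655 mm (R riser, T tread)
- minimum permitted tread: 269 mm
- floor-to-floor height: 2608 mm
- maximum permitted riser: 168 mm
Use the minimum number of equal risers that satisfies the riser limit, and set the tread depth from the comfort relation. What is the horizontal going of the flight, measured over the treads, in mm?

At most 168 each: 2608/168 = 15.52, giving 16 risers.
Riser R = 2608 / 16 = 163 mm, within the 168 mm limit.
T = 655 − 2·163 = 329 mm, which satisfies the 269 mm minimum.
Treads = 16 − 1 = 15; going = 15 × 329 = 4935 mm.

4935 mm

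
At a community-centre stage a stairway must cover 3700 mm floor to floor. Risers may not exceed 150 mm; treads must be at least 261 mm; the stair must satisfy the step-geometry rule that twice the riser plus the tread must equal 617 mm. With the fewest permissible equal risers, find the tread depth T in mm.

321 mm

At most 150 each: 3700/150 = 24.67, giving 25 risers.
R = 3700 ÷ 25 = 148 mm.
Tread T = 617 − 2 × 148 = 321 mm (≥ 261 mm).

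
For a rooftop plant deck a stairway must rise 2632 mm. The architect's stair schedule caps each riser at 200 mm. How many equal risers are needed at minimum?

14 risers

⌈2632/200⌉ = 14 risers.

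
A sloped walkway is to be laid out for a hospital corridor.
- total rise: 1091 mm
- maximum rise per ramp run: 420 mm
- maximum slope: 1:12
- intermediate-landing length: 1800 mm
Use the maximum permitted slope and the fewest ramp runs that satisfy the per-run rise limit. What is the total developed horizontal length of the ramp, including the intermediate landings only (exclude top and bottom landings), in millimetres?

1091 / 420 = 2.598 → round up to 3 ramp runs. That means 2 intermediate landings.
Ramp run (horizontal) at 1:12: 1091 × 12 = 13092 mm.
2 intermediate landings contribute 2 × 1800 = 3600 mm.
Developed length = 13092 + 3600 = 16692 mm.

16692 mm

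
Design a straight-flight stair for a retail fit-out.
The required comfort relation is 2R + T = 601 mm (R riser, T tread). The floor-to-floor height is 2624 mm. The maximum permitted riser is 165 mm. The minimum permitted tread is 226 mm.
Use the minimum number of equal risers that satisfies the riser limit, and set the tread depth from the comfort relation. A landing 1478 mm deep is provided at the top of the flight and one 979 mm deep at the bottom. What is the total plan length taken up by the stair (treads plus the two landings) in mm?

6552 mm

2624 / 165 = 15.903 → round up to 16 risers.
Riser R = 2624 / 16 = 164 mm, within the 165 mm limit.
From 2R + T = 601: T = 601 − 328 = 273 mm.
16 risers give 15 treads; going = 15 × 273 = 4095 mm.
Add landings: 4095 + 1478 + 979 = 6552 mm.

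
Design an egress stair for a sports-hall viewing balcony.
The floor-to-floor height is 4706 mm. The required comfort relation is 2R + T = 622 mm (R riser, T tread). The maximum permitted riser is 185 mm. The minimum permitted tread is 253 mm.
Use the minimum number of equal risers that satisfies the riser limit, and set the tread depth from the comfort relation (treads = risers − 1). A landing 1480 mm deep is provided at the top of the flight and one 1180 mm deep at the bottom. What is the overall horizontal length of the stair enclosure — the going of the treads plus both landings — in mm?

4706 / 185 = 25.438 → round up to 26 risers.
R = 4706 ÷ 26 = 181 mm.
T = 622 − 2·181 = 260 mm, which satisfies the 253 mm minimum.
Treads = 26 − 1 = 25; going = 25 × 260 = 6500 mm.
Enclosure = 6500 + 1480 + 1180 = 9160 mm.

9160 mm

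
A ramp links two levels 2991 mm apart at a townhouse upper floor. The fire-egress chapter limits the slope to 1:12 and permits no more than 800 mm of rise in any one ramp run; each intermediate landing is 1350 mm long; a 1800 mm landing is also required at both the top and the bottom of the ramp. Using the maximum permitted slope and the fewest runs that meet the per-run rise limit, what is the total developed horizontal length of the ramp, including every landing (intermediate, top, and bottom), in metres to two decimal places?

43.54 m

2991 / 800 = 3.739 → round up to 4 ramp runs. That means 3 intermediate landings.
Ramp run (horizontal) at 1:12: 2991 × 12 = 35892 mm.
Intermediate landings: 3 × 1350 = 4050 mm.
Top and bottom landings: 2 × 1800 = 3600 mm.
Total = 35892 + 4050 + 3600 = 43542 mm.
= 43.54 m.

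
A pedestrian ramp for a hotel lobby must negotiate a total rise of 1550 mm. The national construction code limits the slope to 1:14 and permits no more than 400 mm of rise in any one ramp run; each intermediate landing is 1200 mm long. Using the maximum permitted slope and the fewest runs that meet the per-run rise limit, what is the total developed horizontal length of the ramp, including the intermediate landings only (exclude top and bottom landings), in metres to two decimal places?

⌈1550/400⌉ = 4 ramp runs. That means 3 intermediate landings.
Ramp run (horizontal) at 1:14: 1550 × 14 = 21700 mm.
3 intermediate landings contribute 3 × 1200 = 3600 mm.
Total developed length = 21700 + 3600 = 25300 mm.
= 25.30 m.

25.30 m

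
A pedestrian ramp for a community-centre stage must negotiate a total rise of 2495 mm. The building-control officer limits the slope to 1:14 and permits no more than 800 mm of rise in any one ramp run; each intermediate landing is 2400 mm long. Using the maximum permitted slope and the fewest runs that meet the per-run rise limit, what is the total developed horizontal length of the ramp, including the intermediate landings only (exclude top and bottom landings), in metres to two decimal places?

⌈2495/800⌉ = 4 ramp runs. That means 3 intermediate landings.
Horizontal run for 2495 mm of rise at 1:14 is 2495 × 14 = 34930 mm.
Intermediate landings: 3 × 2400 = 7200 mm.
Total developed length = 34930 + 7200 = 42130 mm.
= 42.13 m.

42.13 m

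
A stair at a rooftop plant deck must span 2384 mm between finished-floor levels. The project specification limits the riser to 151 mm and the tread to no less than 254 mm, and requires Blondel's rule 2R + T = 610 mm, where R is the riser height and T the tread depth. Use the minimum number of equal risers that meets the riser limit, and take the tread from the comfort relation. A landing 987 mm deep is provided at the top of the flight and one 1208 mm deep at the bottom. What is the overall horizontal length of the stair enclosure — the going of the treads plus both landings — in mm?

6875 mm

2384 / 151 = 15.788 → round up to 16 risers.
Each riser is 2384/16 = 149 mm (≤ 151 mm).
Tread T = 610 − 2 × 149 = 312 mm (≥ 254 mm).
16 risers give 15 treads; going = 15 × 312 = 4680 mm.
Add landings: 4680 + 987 + 1208 = 6875 mm.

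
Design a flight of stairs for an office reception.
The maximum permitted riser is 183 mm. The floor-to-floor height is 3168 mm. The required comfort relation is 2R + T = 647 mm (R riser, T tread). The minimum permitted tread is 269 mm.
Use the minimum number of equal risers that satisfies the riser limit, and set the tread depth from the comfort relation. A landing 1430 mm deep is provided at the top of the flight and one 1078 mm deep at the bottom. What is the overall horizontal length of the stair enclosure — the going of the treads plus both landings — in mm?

7523 mm

⌈3168/183⌉ = 18 risers.
Each riser is 3168/18 = 176 mm (≤ 183 mm).
From 2R + T = 647: T = 647 − 352 = 295 mm.
Going = (18 − 1) × 295 = 5015 mm.
Enclosure = 5015 + 1430 + 1078 = 7523 mm.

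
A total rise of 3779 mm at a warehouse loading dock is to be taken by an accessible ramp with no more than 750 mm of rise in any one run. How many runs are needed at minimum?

3779 / 750 = 5.04, so 6 ramp runs are needed.

6 runs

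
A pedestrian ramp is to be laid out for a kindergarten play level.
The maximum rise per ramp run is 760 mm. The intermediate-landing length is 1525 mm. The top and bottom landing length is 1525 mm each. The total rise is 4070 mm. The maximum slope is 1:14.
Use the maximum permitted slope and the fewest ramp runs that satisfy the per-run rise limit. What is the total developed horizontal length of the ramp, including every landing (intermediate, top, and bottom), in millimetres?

67655 mm

4070 / 760 = 5.36, so 6 ramp runs are needed. That means 5 intermediate landings.
Horizontal run for 4070 mm of rise at 1:14 is 4070 × 14 = 56980 mm.
5 intermediate landings contribute 5 × 1525 = 7625 mm.
Top and bottom landings: 2 × 1525 = 3050 mm.
Total = 56980 + 7625 + 3050 = 67655 mm.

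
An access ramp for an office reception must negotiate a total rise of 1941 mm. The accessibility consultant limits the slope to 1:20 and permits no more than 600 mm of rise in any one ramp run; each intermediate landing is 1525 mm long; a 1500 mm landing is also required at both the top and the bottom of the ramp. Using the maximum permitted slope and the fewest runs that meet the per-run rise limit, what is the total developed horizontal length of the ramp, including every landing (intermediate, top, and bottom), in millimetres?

46395 mm

At most 600 each: 1941/600 = 3.23, giving 4 ramp runs. That means 3 intermediate landings.
Horizontal run for 1941 mm of rise at 1:20 is 1941 × 20 = 38820 mm.
3 intermediate landings contribute 3 × 1525 = 4575 mm.
Top and bottom landings: 2 × 1500 = 3000 mm.
Total = 38820 + 4575 + 3000 = 46395 mm.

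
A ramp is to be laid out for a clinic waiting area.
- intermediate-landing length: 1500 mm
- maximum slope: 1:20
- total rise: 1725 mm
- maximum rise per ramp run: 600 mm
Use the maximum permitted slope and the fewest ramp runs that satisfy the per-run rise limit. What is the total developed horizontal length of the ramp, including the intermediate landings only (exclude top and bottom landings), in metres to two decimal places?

37.50 m

⌈1725/600⌉ = 3 ramp runs. That means 2 intermediate landings.
Horizontal run for 1725 mm of rise at 1:20 is 1725 × 20 = 34500 mm.
2 intermediate landings contribute 2 × 1500 = 3000 mm.
Developed length = 34500 + 3000 = 37500 mm.
= 37.50 m.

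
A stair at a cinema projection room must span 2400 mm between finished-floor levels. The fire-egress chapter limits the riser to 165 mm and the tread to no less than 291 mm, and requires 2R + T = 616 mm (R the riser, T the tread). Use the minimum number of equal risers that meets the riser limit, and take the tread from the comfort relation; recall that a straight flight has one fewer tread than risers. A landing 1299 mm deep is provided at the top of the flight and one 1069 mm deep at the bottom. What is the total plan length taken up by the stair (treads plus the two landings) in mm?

6512 mm

2400 / 165 = 14.545 → round up to 15 risers.
R = 2400 ÷ 15 = 160 mm.
Tread T = 616 − 2 × 160 = 296 mm (≥ 291 mm).
Treads = 15 − 1 = 14; going = 14 × 296 = 4144 mm.
Add landings: 4144 + 1299 + 1069 = 6512 mm.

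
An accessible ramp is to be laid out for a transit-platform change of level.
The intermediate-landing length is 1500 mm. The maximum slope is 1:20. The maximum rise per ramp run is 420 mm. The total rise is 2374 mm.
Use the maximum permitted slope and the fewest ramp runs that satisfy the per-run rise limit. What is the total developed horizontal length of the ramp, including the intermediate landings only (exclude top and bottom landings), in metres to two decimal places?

At most 420 each: 2374/420 = 5.65, giving 6 ramp runs. That means 5 intermediate landings.
Ramp run (horizontal) at 1:20: 2374 × 20 = 47480 mm.
5 intermediate landings contribute 5 × 1500 = 7500 mm.
Developed length = 47480 + 7500 = 54980 mm.
= 54.98 m.

54.98 m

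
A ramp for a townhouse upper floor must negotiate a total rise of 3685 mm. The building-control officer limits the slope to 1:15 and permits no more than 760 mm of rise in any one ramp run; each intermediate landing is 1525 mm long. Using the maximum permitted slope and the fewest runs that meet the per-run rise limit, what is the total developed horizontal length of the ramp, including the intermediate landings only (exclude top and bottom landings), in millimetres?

61375 mm

⌈3685/760⌉ = 5 ramp runs. That means 4 intermediate landings.
Horizontal run for 3685 mm of rise at 1:15 is 3685 × 15 = 55275 mm.
4 intermediate landings contribute 4 × 1525 = 6100 mm.
Total developed length = 55275 + 6100 = 61375 mm.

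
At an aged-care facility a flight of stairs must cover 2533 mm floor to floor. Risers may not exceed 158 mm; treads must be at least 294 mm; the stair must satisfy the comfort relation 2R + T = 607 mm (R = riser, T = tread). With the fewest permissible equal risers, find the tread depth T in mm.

309 mm

2533 / 158 = 16.03, so 17 risers are needed.
R = 2533 ÷ 17 = 149 mm.
T = 607 − 2·149 = 309 mm, which satisfies the 294 mm minimum.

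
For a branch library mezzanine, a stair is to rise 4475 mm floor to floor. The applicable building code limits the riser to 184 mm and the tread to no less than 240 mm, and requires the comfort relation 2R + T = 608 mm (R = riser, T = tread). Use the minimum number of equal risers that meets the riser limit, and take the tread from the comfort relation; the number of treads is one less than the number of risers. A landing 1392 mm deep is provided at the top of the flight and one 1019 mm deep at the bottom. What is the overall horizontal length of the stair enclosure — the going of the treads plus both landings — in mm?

8411 mm

4475 / 184 = 24.32, so 25 risers are needed.
Riser R = 4475 / 25 = 179 mm, within the 184 mm limit.
From 2R + T = 608: T = 608 − 358 = 250 mm.
25 risers give 24 treads; going = 24 × 250 = 6000 mm.
Add landings: 6000 + 1392 + 1019 = 8411 mm.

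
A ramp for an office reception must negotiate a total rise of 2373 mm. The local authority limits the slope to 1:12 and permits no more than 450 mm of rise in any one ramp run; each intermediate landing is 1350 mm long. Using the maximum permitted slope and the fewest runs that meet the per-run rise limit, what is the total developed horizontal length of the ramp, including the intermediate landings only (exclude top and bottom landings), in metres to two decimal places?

2373 / 450 = 5.27, so 6 ramp runs are needed. That means 5 intermediate landings.
Horizontal run for 2373 mm of rise at 1:12 is 2373 × 12 = 28476 mm.
5 intermediate landings contribute 5 × 1350 = 6750 mm.
Developed length = 28476 + 6750 = 35226 mm.
= 35.23 m.

35.23 m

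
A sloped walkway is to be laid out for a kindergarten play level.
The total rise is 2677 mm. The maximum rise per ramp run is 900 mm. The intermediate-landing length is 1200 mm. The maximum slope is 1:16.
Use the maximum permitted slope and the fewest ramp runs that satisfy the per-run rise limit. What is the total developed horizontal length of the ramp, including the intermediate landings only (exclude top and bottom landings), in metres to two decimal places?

At most 900 each: 2677/900 = 2.97, giving 3 ramp runs. That means 2 intermediate landings.
Horizontal run for 2677 mm of rise at 1:16 is 2677 × 16 = 42832 mm.
2 intermediate landings contribute 2 × 1200 = 2400 mm.
Developed length = 42832 + 2400 = 45232 mm.
= 45.23 m.

45.23 m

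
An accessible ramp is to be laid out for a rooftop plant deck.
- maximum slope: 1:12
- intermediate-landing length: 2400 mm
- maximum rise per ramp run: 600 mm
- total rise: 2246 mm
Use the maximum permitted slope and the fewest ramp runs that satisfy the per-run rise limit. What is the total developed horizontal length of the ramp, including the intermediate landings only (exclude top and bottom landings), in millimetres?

34152 mm

2246 / 600 = 3.74, so 4 ramp runs are needed. That means 3 intermediate landings.
Horizontal run for 2246 mm of rise at 1:12 is 2246 × 12 = 26952 mm.
Intermediate landings: 3 × 2400 = 7200 mm.
Developed length = 26952 + 7200 = 34152 mm.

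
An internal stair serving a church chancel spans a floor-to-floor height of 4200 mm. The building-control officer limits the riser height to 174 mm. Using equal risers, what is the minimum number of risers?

25 risers

4200 / 174 = 24.138 → round up to 25 risers.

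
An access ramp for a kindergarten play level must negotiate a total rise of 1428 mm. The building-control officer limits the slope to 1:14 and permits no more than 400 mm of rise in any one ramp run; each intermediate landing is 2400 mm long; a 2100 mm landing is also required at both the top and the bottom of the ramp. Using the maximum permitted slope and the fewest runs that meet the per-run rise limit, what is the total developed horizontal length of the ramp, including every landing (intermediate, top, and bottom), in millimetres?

1428 / 400 = 3.57, so 4 ramp runs are needed. That means 3 intermediate landings.
Ramp run (horizontal) at 1:14: 1428 × 14 = 19992 mm.
Intermediate landings: 3 × 2400 = 7200 mm.
Top and bottom landings: 2 × 2100 = 4200 mm.
Total = 19992 + 7200 + 4200 = 31392 mm.

31392 mm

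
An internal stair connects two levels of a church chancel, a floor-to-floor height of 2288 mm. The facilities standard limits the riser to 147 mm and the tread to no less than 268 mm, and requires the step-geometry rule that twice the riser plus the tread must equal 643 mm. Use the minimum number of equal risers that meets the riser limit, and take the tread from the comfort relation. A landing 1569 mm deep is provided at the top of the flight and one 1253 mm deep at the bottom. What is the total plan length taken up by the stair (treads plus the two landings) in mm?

8177 mm

2288 / 147 = 15.565 → round up to 16 risers.
Each riser is 2288/16 = 143 mm (≤ 147 mm).
T = 643 − 2·143 = 357 mm, which satisfies the 268 mm minimum.
16 risers give 15 treads; going = 15 × 357 = 5355 mm.
Add landings: 5355 + 1569 + 1253 = 8177 mm.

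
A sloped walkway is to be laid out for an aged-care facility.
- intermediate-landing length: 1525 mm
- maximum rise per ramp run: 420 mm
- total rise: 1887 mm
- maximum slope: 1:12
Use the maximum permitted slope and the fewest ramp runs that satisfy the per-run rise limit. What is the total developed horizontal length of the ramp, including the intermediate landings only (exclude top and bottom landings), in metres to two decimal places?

1887 / 420 = 4.49, so 5 ramp runs are needed. That means 4 intermediate landings.
Ramp run (horizontal) at 1:12: 1887 × 12 = 22644 mm.
4 intermediate landings contribute 4 × 1525 = 6100 mm.
Total developed length = 22644 + 6100 = 28744 mm.
= 28.74 m.

28.74 m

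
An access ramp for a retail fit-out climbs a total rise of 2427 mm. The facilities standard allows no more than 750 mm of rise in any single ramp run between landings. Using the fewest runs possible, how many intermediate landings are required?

3 intermediate landings

⌈2427/750⌉ = 4 ramp runs.
4 runs are separated by 3 intermediate landings.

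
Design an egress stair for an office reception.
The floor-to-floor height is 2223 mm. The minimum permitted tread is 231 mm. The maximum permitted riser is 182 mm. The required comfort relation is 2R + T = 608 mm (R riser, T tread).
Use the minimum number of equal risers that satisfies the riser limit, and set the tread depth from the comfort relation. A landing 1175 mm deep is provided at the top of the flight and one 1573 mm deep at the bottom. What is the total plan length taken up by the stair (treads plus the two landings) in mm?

5940 mm

At most 182 each: 2223/182 = 12.21, giving 13 risers.
Riser R = 2223 / 13 = 171 mm, within the 182 mm limit.
Tread T = 608 − 2 × 171 = 266 mm (≥ 231 mm).
Going = (13 − 1) × 266 = 3192 mm.
Add landings: 3192 + 1175 + 1573 = 5940 mm.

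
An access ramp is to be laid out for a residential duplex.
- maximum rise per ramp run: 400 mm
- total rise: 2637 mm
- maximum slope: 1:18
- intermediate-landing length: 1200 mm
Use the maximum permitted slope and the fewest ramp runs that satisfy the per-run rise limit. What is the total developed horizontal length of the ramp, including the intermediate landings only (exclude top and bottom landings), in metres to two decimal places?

54.67 m

2637 / 400 = 6.593 → round up to 7 ramp runs. That means 6 intermediate landings.
Horizontal run for 2637 mm of rise at 1:18 is 2637 × 18 = 47466 mm.
6 intermediate landings contribute 6 × 1200 = 7200 mm.
Total developed length = 47466 + 7200 = 54666 mm.
= 54.67 m.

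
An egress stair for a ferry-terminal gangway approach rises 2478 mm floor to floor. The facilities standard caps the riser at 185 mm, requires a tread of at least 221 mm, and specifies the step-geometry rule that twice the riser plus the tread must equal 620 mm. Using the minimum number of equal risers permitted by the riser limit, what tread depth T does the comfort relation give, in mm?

At most 185 each: 2478/185 = 13.39, giving 14 risers.
Riser R = 2478 / 14 = 177 mm, within the 185 mm limit.
Tread T = 620 − 2 × 177 = 266 mm (≥ 221 mm).

266 mm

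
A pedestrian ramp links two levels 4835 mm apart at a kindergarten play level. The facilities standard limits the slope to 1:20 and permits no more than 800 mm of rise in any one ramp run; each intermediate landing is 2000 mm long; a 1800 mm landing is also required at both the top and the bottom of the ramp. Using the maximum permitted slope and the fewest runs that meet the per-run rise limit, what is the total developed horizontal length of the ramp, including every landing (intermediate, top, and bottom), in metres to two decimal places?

At most 800 each: 4835/800 = 6.04, giving 7 ramp runs. That means 6 intermediate landings.
Horizontal run for 4835 mm of rise at 1:20 is 4835 × 20 = 96700 mm.
6 intermediate landings contribute 6 × 2000 = 12000 mm.
Top and bottom landings: 2 × 1800 = 3600 mm.
Total = 96700 + 12000 + 3600 = 112300 mm.
= 112.30 m.

112.30 m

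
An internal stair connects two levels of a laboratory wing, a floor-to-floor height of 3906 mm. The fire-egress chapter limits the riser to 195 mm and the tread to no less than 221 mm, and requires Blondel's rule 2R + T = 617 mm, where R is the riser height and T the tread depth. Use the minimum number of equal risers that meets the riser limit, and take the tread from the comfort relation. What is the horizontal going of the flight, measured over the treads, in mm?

3906 / 195 = 20.031 → round up to 21 risers.
Riser R = 3906 / 21 = 186 mm, within the 195 mm limit.
T = 617 − 2·186 = 245 mm, which satisfies the 221 mm minimum.
Going = (21 − 1) × 245 = 4900 mm.

4900 mm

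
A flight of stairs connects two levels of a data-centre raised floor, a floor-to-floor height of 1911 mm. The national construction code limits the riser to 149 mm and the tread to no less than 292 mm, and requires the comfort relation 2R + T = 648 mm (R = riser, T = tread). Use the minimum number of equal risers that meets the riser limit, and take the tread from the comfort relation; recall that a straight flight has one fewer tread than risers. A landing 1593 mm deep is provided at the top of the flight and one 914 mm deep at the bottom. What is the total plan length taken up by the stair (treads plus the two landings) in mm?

6755 mm

⌈1911/149⌉ = 13 risers.
Each riser is 1911/13 = 147 mm (≤ 149 mm).
From 2R + T = 648: T = 648 − 294 = 354 mm.
Treads = 13 − 1 = 12; going = 12 × 354 = 4248 mm.
Enclosure = 4248 + 1593 + 914 = 6755 mm.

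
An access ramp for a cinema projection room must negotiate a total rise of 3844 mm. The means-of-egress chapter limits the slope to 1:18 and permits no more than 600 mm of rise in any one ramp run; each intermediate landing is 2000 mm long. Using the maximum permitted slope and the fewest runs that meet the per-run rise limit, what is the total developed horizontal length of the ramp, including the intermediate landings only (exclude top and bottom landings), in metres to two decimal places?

81.19 m

At most 600 each: 3844/600 = 6.41, giving 7 ramp runs. That means 6 intermediate landings.
Ramp run (horizontal) at 1:18: 3844 × 18 = 69192 mm.
Intermediate landings: 6 × 2000 = 12000 mm.
Total developed length = 69192 + 12000 = 81192 mm.
= 81.19 m.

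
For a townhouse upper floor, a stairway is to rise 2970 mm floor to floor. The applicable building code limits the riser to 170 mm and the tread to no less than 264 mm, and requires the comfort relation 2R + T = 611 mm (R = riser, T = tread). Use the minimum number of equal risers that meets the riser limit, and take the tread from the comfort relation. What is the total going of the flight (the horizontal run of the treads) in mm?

4777 mm

2970 / 170 = 17.47, so 18 risers are needed.
Each riser is 2970/18 = 165 mm (≤ 170 mm).
From 2R + T = 611: T = 611 − 330 = 281 mm.
Going = (18 − 1) × 281 = 4777 mm.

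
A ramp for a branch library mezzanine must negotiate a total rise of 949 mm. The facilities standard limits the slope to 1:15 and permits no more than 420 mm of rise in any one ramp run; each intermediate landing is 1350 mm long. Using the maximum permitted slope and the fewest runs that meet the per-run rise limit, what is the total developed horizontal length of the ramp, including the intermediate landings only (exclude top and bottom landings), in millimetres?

949 / 420 = 2.260 → round up to 3 ramp runs. That means 2 intermediate landings.
Horizontal run for 949 mm of rise at 1:15 is 949 × 15 = 14235 mm.
Intermediate landings: 2 × 1350 = 2700 mm.
Developed length = 14235 + 2700 = 16935 mm.

16935 mm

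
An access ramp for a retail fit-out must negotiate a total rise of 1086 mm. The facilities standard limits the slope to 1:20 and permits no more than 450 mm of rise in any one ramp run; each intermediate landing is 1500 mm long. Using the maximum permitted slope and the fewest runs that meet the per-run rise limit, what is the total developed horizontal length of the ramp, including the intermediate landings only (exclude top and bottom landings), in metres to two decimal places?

⌈1086/450⌉ = 3 ramp runs. That means 2 intermediate landings.
Ramp run (horizontal) at 1:20: 1086 × 20 = 21720 mm.
2 intermediate landings contribute 2 × 1500 = 3000 mm.
Total developed length = 21720 + 3000 = 24720 mm.
= 24.72 m.

24.72 m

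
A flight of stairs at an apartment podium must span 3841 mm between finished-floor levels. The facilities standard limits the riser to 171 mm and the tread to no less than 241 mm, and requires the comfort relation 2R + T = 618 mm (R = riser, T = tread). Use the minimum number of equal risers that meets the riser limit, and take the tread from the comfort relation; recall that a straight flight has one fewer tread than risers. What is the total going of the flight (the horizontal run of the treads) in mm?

3841 / 171 = 22.46, so 23 risers are needed.
Each riser is 3841/23 = 167 mm (≤ 171 mm).
From 2R + T = 618: T = 618 − 334 = 284 mm.
Going = (23 − 1) × 284 = 6248 mm.

6248 mm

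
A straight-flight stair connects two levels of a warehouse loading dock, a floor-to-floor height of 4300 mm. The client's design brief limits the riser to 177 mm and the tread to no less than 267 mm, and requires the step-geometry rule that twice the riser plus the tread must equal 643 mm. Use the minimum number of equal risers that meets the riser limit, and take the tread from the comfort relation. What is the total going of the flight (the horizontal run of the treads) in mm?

4300 / 177 = 24.29, so 25 risers are needed.
Each riser is 4300/25 = 172 mm (≤ 177 mm).
Tread T = 643 − 2 × 172 = 299 mm (≥ 267 mm).
25 risers give 24 treads; going = 24 × 299 = 7176 mm.

7176 mm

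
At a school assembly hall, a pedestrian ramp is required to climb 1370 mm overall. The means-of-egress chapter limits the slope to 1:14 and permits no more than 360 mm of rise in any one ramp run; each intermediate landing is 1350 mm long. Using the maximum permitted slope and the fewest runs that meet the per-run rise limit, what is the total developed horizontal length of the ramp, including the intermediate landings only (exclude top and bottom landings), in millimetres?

⌈1370/360⌉ = 4 ramp runs. That means 3 intermediate landings.
Ramp run (horizontal) at 1:14: 1370 × 14 = 19180 mm.
Intermediate landings: 3 × 1350 = 4050 mm.
Developed length = 19180 + 4050 = 23230 mm.

23230 mm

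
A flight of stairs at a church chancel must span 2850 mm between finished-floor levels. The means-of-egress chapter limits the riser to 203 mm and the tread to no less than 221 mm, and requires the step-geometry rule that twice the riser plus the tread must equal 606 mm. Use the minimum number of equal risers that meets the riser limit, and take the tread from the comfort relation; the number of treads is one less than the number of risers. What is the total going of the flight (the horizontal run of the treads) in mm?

3164 mm

2850 / 203 = 14.04, so 15 risers are needed.
R = 2850 ÷ 15 = 190 mm.
Tread T = 606 − 2 × 190 = 226 mm (≥ 221 mm).
Going = (15 − 1) × 226 = 3164 mm.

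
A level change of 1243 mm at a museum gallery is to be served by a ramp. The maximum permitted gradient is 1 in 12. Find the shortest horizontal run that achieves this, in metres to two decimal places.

At 1:12 the run is 12 × 1243 = 14916 mm.
14916 mm = 14.92 m.

14.92 m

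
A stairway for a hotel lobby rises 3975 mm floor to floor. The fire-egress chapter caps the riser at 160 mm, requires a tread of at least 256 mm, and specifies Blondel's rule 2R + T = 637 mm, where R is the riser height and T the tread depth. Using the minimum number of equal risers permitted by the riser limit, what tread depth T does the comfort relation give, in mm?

319 mm

⌈3975/160⌉ = 25 risers.
Riser R = 3975 / 25 = 159 mm, within the 160 mm limit.
T = 637 − 2·159 = 319 mm, which satisfies the 256 mm minimum.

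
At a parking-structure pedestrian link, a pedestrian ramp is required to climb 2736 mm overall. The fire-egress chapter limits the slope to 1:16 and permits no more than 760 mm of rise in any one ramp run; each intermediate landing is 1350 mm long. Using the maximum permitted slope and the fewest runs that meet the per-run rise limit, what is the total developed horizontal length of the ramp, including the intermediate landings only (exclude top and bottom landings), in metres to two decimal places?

2736 / 760 = 3.600 → round up to 4 ramp runs. That means 3 intermediate landings.
Horizontal run for 2736 mm of rise at 1:16 is 2736 × 16 = 43776 mm.
Intermediate landings: 3 × 1350 = 4050 mm.
Total developed length = 43776 + 4050 = 47826 mm.
= 47.83 m.

47.83 m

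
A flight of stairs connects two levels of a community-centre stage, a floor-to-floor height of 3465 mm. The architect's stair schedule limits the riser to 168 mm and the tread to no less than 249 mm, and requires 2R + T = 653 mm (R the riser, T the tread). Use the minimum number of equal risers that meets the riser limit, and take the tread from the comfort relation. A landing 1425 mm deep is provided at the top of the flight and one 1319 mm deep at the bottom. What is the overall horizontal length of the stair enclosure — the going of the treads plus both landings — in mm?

3465 / 168 = 20.625 → round up to 21 risers.
Riser R = 3465 / 21 = 165 mm, within the 168 mm limit.
From 2R + T = 653: T = 653 − 330 = 323 mm.
21 risers give 20 treads; going = 20 × 323 = 6460 mm.
Enclosure = 6460 + 1425 + 1319 = 9204 mm.

9204 mm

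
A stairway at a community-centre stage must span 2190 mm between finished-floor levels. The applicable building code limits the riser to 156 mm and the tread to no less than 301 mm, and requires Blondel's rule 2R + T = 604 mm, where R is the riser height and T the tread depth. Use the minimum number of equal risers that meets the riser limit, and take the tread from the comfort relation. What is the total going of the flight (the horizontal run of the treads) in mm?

4368 mm

At most 156 each: 2190/156 = 14.04, giving 15 risers.
R = 2190 ÷ 15 = 146 mm.
Tread T = 604 − 2 × 146 = 312 mm (≥ 301 mm).
15 risers give 14 treads; going = 14 × 312 = 4368 mm.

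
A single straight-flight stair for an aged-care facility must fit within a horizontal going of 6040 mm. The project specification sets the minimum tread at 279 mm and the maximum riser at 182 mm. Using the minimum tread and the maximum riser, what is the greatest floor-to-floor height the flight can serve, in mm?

4004 mm

Treads that fit: ⌊6040 / 279⌋ = 21.
Risers = treads + 1 = 22.
Maximum height = 22 × 182 = 4004 mm.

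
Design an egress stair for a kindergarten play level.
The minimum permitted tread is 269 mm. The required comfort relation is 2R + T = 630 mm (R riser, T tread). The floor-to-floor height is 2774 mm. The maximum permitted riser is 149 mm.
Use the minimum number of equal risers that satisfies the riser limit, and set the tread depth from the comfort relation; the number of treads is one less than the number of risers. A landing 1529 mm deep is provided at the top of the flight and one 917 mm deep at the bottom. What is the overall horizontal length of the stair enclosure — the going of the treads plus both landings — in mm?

8530 mm

2774 / 149 = 18.617 → round up to 19 risers.
R = 2774 ÷ 19 = 146 mm.
From 2R + T = 630: T = 630 − 292 = 338 mm.
Treads = 19 − 1 = 18; going = 18 × 338 = 6084 mm.
Enclosure = 6084 + 1529 + 917 = 8530 mm.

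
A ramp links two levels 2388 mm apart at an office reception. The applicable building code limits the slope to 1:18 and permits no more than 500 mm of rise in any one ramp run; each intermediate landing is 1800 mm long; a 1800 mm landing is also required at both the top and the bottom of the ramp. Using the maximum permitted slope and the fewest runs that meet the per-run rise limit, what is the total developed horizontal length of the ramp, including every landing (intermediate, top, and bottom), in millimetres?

53784 mm

At most 500 each: 2388/500 = 4.78, giving 5 ramp runs. That means 4 intermediate landings.
Ramp run (horizontal) at 1:18: 2388 × 18 = 42984 mm.
Intermediate landings: 4 × 1800 = 7200 mm.
Top and bottom landings: 2 × 1800 = 3600 mm.
Total = 42984 + 7200 + 3600 = 53784 mm.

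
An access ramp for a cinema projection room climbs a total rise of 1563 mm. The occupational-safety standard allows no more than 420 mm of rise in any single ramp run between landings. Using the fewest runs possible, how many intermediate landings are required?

1563 / 420 = 3.72, so 4 ramp runs are needed.
4 runs are separated by 3 intermediate landings.

3 intermediate landings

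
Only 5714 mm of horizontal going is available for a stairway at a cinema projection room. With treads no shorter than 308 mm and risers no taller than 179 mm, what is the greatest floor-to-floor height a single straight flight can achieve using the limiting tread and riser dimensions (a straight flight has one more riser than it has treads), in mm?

Treads that fit: ⌊5714 / 308⌋ = 18.
Risers = treads + 1 = 19.
Maximum height = 19 × 179 = 3401 mm.

3401 mm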